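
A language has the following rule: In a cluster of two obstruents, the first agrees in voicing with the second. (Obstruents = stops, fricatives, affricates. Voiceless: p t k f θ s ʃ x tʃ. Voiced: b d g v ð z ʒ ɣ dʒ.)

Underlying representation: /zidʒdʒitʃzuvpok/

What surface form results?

/tʃ/ before /z/ (voiced) → [dʒ]
/v/ before /p/ (voiceless) → [f]

[zidʒdʒidʒzufpok]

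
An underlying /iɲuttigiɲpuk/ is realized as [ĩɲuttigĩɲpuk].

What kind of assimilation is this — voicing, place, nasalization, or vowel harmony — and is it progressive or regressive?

nasalization, regressive

/i/→[ĩ] /i/→[ĩ].
Each target copies a feature from the following segment, so the direction is regressive.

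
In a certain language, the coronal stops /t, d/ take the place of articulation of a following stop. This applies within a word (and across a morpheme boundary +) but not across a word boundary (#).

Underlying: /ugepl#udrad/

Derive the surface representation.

[ugepl#udrad]

no segment meets the rule's conditions; no change.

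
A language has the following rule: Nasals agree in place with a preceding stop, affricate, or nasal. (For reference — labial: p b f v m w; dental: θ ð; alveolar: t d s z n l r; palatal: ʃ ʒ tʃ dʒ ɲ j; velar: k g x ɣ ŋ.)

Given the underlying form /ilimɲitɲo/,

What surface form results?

/ɲ/ after /m/ (labial) → [m]
/ɲ/ after /t/ (alveolar) → [n]

[ilimmitno]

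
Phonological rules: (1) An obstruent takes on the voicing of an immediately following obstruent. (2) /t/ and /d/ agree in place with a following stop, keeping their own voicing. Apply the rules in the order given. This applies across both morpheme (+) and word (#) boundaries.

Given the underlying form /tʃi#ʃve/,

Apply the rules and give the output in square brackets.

Rule 1: /ʃ/ before /v/ (voiced) → [ʒ]
After rule 1: tʃi#ʒve
Rule 2: no segment meets the rule's conditions; no change.

[tʃi#ʒve]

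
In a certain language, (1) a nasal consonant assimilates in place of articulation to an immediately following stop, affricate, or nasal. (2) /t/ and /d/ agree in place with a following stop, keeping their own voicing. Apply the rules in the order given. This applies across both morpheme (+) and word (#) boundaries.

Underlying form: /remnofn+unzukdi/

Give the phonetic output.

[rennofn+unzukdi]

Rule 1: /m/ before /n/ (alveolar) → [n]
After rule 1: rennofn+unzukdi
Rule 2: no segment meets the rule's conditions; no change.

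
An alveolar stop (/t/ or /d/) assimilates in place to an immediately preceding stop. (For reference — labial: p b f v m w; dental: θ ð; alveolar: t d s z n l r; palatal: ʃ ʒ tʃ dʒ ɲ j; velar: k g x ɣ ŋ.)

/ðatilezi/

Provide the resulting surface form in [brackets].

[ðatilezi]

no segment meets the rule's conditions; no change.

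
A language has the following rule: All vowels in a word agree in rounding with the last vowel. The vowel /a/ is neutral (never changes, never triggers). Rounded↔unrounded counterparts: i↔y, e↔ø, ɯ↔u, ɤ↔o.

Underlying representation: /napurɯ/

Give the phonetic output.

[napɯrɯ]

/u/ harmonizes with /ɯ/ ([-round]) → [ɯ]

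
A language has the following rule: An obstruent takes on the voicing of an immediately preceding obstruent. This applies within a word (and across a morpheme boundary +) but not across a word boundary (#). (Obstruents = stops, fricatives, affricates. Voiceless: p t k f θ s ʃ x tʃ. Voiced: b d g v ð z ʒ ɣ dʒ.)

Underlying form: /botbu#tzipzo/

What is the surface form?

/b/ after /t/ (voiceless) → [p]
/z/ after /t/ (voiceless) → [s]
/z/ after /p/ (voiceless) → [s]

[botpu#tsipso]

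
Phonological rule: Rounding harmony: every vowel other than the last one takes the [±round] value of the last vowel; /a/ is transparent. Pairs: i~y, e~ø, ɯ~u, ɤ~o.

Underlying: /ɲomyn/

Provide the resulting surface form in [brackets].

[ɲomyn]

no segment meets the rule's conditions; no change.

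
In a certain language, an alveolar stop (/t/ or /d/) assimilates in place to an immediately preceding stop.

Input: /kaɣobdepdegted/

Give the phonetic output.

/d/ after /b/ (labial) → [b]
/d/ after /p/ (labial) → [b]
/t/ after /g/ (velar) → [k]

[kaɣobbepbegked]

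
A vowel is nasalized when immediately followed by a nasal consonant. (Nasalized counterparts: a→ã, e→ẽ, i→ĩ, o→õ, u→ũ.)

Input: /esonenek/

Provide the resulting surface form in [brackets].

/o/ before nasal /n/ → [õ]
/e/ before nasal /n/ → [ẽ]

[esõnẽnek]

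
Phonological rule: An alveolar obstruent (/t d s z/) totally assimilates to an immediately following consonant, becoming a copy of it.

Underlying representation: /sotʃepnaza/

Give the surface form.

[sotʃepnaza]

no segment meets the rule's conditions; no change.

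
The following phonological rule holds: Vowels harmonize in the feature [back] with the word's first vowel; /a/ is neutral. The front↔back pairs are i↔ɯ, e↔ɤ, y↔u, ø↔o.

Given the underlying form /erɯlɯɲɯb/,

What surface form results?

/ɯ/ harmonizes with /e/ ([-back]) → [i]
/ɯ/ harmonizes with /e/ ([-back]) → [i]
/ɯ/ harmonizes with /e/ ([-back]) → [i]

[eriliɲib]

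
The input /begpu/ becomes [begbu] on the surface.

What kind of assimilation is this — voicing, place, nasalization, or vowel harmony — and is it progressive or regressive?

voicing assimilation, progressive

/p/→[b].
Each target copies a feature from the preceding segment, so the direction is progressive.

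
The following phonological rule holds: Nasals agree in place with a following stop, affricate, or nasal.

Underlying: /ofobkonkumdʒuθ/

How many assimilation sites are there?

2

/n/ before /k/ (velar) → [ŋ]
/m/ before /dʒ/ (palatal) → [ɲ]
2 segments change.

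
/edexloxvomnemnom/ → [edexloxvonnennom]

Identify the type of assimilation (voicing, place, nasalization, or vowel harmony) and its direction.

place assimilation, regressive

/m/→[n] /m/→[n].
Each target copies a feature from the following segment, so the direction is regressive.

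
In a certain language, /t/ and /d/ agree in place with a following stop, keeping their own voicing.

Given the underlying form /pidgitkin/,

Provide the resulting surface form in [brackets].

[piggikkin]

/d/ before /g/ (velar) → [g]
/t/ before /k/ (velar) → [k]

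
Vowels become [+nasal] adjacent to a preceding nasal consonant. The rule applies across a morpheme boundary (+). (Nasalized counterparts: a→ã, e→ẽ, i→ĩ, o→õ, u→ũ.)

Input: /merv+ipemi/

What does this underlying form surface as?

/e/ after nasal /m/ → [ẽ]
/i/ after nasal /m/ → [ĩ]

[mẽrv+ipemĩ]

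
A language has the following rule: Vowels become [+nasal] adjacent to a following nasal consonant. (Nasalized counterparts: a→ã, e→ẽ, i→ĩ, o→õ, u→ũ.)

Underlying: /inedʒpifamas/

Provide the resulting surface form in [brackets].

/i/ before nasal /n/ → [ĩ]
/a/ before nasal /m/ → [ã]

[ĩnedʒpifãmas]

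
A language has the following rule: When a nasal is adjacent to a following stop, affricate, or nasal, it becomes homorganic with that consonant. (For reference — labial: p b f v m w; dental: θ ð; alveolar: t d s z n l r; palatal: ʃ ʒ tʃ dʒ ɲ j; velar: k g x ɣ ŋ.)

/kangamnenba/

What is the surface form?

/n/ before /g/ (velar) → [ŋ]
/m/ before /n/ (alveolar) → [n]
/n/ before /b/ (labial) → [m]

[kaŋgannemba]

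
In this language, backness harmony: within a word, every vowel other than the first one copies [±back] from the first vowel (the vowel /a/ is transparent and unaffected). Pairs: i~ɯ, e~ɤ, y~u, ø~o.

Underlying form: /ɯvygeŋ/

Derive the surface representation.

/y/ harmonizes with /ɯ/ ([+back]) → [u]
/e/ harmonizes with /ɯ/ ([+back]) → [ɤ]

[ɯvugɤŋ]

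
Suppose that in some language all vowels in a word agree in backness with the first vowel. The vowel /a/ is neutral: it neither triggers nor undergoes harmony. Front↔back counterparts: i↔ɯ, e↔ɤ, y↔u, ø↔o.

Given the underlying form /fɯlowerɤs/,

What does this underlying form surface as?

[fɯlowɤrɤs]

/e/ harmonizes with /ɯ/ ([+back]) → [ɤ]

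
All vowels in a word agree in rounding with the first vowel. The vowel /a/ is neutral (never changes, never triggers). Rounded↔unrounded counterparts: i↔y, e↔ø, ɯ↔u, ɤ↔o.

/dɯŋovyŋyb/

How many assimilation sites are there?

/o/ harmonizes with /ɯ/ ([-round]) → [ɤ]
/y/ harmonizes with /ɯ/ ([-round]) → [i]
/y/ harmonizes with /ɯ/ ([-round]) → [i]
3 segments change.

3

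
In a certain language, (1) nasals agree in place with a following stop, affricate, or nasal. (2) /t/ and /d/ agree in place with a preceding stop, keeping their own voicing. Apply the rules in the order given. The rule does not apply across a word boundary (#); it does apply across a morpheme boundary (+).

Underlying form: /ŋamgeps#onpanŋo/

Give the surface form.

[ŋaŋgeps#ompaŋŋo]

Rule 1: /m/ before /g/ (velar) → [ŋ]
Rule 1: /n/ before /p/ (labial) → [m]
Rule 1: /n/ before /ŋ/ (velar) → [ŋ]
After rule 1: ŋaŋgeps#ompaŋŋo
Rule 2: no segment meets the rule's conditions; no change.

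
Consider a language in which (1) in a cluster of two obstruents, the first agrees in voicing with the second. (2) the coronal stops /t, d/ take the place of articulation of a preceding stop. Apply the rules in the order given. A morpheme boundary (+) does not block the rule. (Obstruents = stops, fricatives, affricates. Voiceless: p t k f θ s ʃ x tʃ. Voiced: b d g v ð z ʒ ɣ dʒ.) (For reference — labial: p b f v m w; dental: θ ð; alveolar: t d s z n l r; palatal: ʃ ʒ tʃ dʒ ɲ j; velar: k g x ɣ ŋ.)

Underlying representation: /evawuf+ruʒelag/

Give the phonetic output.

[evawuf+ruʒelag]

Rule 1: no segment meets the rule's conditions; no change.
After rule 1: evawuf+ruʒelag
Rule 2: no segment meets the rule's conditions; no change.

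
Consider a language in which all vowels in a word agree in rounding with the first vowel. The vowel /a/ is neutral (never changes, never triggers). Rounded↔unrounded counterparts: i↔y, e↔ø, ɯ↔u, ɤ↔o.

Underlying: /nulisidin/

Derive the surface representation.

/i/ harmonizes with /u/ ([+round]) → [y]
/i/ harmonizes with /u/ ([+round]) → [y]
/i/ harmonizes with /u/ ([+round]) → [y]

[nulysydyn]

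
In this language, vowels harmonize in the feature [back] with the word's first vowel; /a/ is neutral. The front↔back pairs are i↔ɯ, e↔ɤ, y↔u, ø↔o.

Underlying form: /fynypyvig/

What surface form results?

[fynypyvig]

no segment meets the rule's conditions; no change.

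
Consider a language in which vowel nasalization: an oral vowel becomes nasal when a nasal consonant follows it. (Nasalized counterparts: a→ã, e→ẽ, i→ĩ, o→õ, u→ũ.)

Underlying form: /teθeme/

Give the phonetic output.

/e/ before nasal /m/ → [ẽ]

[teθẽme]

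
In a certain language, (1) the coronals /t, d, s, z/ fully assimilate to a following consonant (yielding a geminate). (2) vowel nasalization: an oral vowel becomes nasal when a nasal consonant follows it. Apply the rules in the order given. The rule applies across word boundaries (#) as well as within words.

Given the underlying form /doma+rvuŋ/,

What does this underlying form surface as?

Rule 1: no segment meets the rule's conditions; no change.
After rule 1: doma+rvuŋ
Rule 2: /o/ before nasal /m/ → [õ]
Rule 2: /u/ before nasal /ŋ/ → [ũ]

[dõma+rvũŋ]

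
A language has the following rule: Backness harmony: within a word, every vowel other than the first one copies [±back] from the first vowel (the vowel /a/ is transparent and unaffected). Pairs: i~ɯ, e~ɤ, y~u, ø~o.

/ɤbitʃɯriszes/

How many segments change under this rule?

3

/i/ harmonizes with /ɤ/ ([+back]) → [ɯ]
/i/ harmonizes with /ɤ/ ([+back]) → [ɯ]
/e/ harmonizes with /ɤ/ ([+back]) → [ɤ]
3 segments change.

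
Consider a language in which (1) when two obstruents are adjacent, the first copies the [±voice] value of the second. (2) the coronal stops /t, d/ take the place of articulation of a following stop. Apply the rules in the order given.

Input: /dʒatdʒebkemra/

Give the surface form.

[dʒaddʒepkemra]

Rule 1: /t/ before /dʒ/ (voiced) → [d]
Rule 1: /b/ before /k/ (voiceless) → [p]
After rule 1: dʒaddʒepkemra
Rule 2: no segment meets the rule's conditions; no change.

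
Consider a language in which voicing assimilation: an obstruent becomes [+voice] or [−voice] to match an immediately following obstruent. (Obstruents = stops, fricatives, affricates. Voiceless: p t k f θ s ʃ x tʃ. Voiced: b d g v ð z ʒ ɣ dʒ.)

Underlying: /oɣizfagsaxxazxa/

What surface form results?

/z/ before /f/ (voiceless) → [s]
/g/ before /s/ (voiceless) → [k]
/z/ before /x/ (voiceless) → [s]

[oɣisfaksaxxasxa]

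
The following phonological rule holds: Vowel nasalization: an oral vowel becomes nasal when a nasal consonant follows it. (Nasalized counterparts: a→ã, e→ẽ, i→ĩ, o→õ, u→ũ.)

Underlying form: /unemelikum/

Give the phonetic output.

[ũnẽmelikũm]

/u/ before nasal /n/ → [ũ]
/e/ before nasal /m/ → [ẽ]
/u/ before nasal /m/ → [ũ]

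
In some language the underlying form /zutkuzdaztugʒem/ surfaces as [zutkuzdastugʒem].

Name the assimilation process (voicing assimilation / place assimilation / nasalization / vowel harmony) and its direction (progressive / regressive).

voicing assimilation, regressive

/z/→[s].
Each target copies a feature from the following segment, so the direction is regressive.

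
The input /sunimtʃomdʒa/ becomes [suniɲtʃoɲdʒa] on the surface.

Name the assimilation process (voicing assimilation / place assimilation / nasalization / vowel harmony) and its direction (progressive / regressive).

/m/→[ɲ] /m/→[ɲ].
Each target copies a feature from the following segment, so the direction is regressive.

place assimilation, regressive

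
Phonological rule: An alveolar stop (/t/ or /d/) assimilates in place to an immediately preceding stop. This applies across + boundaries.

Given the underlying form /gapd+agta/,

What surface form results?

/d/ after /p/ (labial) → [b]
/t/ after /g/ (velar) → [k]

[gapb+agka]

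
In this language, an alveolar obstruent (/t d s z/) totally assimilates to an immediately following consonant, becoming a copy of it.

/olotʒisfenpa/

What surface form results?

/t/ before /ʒ/ → [ʒ] (total assimilation)
/s/ before /f/ → [f] (total assimilation)

[oloʒʒiffenpa]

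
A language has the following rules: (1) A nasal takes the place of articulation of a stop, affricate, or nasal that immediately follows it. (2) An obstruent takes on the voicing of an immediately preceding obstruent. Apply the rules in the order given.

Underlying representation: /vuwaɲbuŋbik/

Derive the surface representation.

Rule 1: /ɲ/ before /b/ (labial) → [m]
Rule 1: /ŋ/ before /b/ (labial) → [m]
After rule 1: vuwambumbik
Rule 2: no segment meets the rule's conditions; no change.

[vuwambumbik]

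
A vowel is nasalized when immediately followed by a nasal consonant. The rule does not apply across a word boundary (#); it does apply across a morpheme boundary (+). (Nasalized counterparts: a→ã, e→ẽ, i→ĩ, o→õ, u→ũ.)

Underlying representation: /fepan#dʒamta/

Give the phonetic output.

/a/ before nasal /n/ → [ã]
/a/ before nasal /m/ → [ã]

[fepãn#dʒãmta]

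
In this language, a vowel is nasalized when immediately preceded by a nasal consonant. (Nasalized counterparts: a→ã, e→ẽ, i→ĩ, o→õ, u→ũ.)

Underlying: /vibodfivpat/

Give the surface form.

[vibodfivpat]

no segment meets the rule's conditions; no change.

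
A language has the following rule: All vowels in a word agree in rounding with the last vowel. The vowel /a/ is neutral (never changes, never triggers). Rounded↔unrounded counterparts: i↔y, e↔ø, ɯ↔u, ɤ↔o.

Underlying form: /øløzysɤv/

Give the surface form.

[elezisɤv]

/ø/ harmonizes with /ɤ/ ([-round]) → [e]
/ø/ harmonizes with /ɤ/ ([-round]) → [e]
/y/ harmonizes with /ɤ/ ([-round]) → [i]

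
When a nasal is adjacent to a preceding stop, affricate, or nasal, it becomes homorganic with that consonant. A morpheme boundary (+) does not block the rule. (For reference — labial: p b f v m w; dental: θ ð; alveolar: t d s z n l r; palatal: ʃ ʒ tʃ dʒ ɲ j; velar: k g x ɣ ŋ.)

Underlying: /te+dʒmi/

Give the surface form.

/m/ after /dʒ/ (palatal) → [ɲ]

[te+dʒɲi]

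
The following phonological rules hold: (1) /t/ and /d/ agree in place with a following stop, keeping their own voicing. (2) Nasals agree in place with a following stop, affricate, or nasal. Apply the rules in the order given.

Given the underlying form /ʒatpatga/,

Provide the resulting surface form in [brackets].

Rule 1: /t/ before /p/ (labial) → [p]
Rule 1: /t/ before /g/ (velar) → [k]
After rule 1: ʒappakga
Rule 2: no segment meets the rule's conditions; no change.

[ʒappakga]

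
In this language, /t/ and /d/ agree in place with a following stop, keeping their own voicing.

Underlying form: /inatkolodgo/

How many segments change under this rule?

2

/t/ before /k/ (velar) → [k]
/d/ before /g/ (velar) → [g]
2 segments change.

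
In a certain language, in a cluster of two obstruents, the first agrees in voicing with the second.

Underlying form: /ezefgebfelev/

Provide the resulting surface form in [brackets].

[ezevgepfelev]

/f/ before /g/ (voiced) → [v]
/b/ before /f/ (voiceless) → [p]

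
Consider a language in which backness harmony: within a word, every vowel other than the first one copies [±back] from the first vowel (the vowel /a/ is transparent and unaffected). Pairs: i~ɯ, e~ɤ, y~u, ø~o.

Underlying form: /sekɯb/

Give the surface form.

/ɯ/ harmonizes with /e/ ([-back]) → [i]

[sekib]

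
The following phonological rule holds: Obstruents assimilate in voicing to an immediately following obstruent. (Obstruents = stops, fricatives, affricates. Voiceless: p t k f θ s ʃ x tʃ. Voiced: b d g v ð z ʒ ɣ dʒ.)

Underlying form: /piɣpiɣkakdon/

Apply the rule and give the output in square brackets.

[pixpixkagdon]

/ɣ/ before /p/ (voiceless) → [x]
/ɣ/ before /k/ (voiceless) → [x]
/k/ before /d/ (voiced) → [g]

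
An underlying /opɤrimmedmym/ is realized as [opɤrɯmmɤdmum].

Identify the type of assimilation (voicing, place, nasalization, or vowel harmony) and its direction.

/i/→[ɯ] /e/→[ɤ] /y/→[u].
Vowels agree with the first vowel, so the harmony is progressive.

vowel harmony, progressive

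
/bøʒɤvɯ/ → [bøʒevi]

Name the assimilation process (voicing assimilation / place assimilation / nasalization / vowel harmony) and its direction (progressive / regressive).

vowel harmony, progressive

/ɤ/→[e] /ɯ/→[i].
Vowels agree with the first vowel, so the harmony is progressive.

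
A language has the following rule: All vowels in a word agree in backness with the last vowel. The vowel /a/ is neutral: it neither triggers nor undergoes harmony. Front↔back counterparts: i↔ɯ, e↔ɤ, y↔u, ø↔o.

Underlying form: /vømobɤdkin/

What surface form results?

[vømøbedkin]

/o/ harmonizes with /i/ ([-back]) → [ø]
/ɤ/ harmonizes with /i/ ([-back]) → [e]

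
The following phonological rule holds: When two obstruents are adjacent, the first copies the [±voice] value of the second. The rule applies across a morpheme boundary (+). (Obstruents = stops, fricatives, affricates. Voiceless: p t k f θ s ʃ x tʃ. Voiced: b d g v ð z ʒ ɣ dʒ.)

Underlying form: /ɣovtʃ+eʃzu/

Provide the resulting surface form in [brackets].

[ɣoftʃ+eʒzu]

/v/ before /tʃ/ (voiceless) → [f]
/ʃ/ before /z/ (voiced) → [ʒ]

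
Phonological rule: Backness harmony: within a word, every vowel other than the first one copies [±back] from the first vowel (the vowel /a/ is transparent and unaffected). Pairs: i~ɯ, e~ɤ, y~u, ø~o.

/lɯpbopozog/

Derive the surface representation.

no segment meets the rule's conditions; no change.

[lɯpbopozog]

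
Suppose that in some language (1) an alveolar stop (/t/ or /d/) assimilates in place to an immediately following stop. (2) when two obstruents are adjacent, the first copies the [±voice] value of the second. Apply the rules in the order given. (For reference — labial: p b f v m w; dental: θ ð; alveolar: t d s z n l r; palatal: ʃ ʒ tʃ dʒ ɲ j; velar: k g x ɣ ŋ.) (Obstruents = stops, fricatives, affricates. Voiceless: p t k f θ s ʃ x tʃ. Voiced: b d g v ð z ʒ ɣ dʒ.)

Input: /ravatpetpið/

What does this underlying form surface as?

[ravappeppið]

Rule 1: /t/ before /p/ (labial) → [p]
Rule 1: /t/ before /p/ (labial) → [p]
After rule 1: ravappeppið
Rule 2: no segment meets the rule's conditions; no change.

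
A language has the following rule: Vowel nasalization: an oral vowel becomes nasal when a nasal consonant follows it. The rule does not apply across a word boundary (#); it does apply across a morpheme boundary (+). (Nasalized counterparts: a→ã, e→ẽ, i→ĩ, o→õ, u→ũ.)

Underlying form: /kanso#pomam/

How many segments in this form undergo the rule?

/a/ before nasal /n/ → [ã]
/o/ before nasal /m/ → [õ]
/a/ before nasal /m/ → [ã]
3 segments change.

3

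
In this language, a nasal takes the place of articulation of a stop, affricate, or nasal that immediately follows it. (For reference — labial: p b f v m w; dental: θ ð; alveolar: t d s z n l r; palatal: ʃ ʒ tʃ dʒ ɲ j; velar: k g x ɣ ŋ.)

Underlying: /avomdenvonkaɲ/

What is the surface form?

/m/ before /d/ (alveolar) → [n]
/n/ before /k/ (velar) → [ŋ]

[avondenvoŋkaɲ]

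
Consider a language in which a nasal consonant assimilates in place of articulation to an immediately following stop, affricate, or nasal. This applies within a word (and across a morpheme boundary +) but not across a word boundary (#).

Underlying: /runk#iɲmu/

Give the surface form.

/n/ before /k/ (velar) → [ŋ]
/ɲ/ before /m/ (labial) → [m]

[ruŋk#immu]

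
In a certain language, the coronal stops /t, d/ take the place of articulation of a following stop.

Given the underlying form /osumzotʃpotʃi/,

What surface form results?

[osumzotʃpotʃi]

no segment meets the rule's conditions; no change.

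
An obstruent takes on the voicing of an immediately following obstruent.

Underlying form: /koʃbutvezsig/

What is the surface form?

/ʃ/ before /b/ (voiced) → [ʒ]
/t/ before /v/ (voiced) → [d]
/z/ before /s/ (voiceless) → [s]

[koʒbudvessig]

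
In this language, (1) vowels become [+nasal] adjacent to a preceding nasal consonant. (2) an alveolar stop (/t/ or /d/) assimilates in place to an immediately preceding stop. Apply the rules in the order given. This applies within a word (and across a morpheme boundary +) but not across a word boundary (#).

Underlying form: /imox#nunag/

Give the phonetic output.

Rule 1: /o/ after nasal /m/ → [õ]
Rule 1: /u/ after nasal /n/ → [ũ]
Rule 1: /a/ after nasal /n/ → [ã]
After rule 1: imõx#nũnãg
Rule 2: no segment meets the rule's conditions; no change.

[imõx#nũnãg]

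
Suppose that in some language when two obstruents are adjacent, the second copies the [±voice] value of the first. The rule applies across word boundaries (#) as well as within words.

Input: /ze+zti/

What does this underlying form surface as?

[ze+zdi]

/t/ after /z/ (voiced) → [d]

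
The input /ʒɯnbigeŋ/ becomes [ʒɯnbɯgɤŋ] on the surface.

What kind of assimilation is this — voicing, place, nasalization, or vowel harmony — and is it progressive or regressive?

/i/→[ɯ] /e/→[ɤ].
Vowels agree with the first vowel, so the harmony is progressive.

vowel harmony, progressive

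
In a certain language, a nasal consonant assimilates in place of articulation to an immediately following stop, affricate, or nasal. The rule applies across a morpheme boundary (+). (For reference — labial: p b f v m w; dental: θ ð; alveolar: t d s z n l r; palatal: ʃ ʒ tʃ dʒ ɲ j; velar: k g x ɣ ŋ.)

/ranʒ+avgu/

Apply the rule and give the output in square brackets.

no segment meets the rule's conditions; no change.

[ranʒ+avgu]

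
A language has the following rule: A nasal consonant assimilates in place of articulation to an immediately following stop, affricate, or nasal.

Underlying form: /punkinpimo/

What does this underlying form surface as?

[puŋkimpimo]

/n/ before /k/ (velar) → [ŋ]
/n/ before /p/ (labial) → [m]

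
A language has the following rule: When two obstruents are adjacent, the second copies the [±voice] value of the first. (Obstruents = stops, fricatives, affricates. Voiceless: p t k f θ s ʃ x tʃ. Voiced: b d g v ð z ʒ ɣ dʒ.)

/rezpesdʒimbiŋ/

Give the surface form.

/p/ after /z/ (voiced) → [b]
/dʒ/ after /s/ (voiceless) → [tʃ]

[rezbestʃimbiŋ]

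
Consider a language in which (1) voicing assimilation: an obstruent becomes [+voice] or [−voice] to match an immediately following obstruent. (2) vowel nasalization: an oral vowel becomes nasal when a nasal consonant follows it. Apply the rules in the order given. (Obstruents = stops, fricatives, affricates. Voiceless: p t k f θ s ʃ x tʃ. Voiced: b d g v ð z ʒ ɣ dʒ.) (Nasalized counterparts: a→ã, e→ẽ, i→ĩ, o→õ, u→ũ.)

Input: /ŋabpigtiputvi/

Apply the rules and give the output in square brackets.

Rule 1: /b/ before /p/ (voiceless) → [p]
Rule 1: /g/ before /t/ (voiceless) → [k]
Rule 1: /t/ before /v/ (voiced) → [d]
After rule 1: ŋappiktipudvi
Rule 2: no segment meets the rule's conditions; no change.

[ŋappiktipudvi]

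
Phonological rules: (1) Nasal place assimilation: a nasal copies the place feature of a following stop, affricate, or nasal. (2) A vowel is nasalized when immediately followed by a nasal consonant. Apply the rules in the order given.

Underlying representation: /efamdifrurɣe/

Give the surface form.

Rule 1: /m/ before /d/ (alveolar) → [n]
After rule 1: efandifrurɣe
Rule 2: /a/ before nasal /n/ → [ã]

[efãndifrurɣe]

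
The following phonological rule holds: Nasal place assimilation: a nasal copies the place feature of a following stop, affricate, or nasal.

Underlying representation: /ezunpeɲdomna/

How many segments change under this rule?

3

/n/ before /p/ (labial) → [m]
/ɲ/ before /d/ (alveolar) → [n]
/m/ before /n/ (alveolar) → [n]
3 segments change.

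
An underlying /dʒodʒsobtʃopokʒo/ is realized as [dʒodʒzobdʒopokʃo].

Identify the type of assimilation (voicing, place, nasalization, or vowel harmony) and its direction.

/s/→[z] /tʃ/→[dʒ] /ʒ/→[ʃ].
Each target copies a feature from the preceding segment, so the direction is progressive.

voicing assimilation, progressive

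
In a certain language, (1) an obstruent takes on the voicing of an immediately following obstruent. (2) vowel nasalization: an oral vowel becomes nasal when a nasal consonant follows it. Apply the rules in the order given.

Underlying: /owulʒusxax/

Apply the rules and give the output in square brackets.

[owulʒusxax]

Rule 1: no segment meets the rule's conditions; no change.
After rule 1: owulʒusxax
Rule 2: no segment meets the rule's conditions; no change.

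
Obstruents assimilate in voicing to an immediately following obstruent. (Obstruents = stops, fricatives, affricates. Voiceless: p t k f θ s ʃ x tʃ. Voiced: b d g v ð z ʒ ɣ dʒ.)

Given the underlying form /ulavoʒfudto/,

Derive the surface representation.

[ulavoʃfutto]

/ʒ/ before /f/ (voiceless) → [ʃ]
/d/ before /t/ (voiceless) → [t]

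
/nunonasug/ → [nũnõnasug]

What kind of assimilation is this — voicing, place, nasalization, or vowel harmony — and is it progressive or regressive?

nasalization, regressive

/u/→[ũ] /o/→[õ].
Each target copies a feature from the following segment, so the direction is regressive.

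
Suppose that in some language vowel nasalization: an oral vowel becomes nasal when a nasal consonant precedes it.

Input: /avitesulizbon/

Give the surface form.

[avitesulizbon]

no segment meets the rule's conditions; no change.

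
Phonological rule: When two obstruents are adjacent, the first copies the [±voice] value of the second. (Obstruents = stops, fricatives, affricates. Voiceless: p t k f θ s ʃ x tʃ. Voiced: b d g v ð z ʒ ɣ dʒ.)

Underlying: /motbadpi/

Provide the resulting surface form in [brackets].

[modbatpi]

/t/ before /b/ (voiced) → [d]
/d/ before /p/ (voiceless) → [t]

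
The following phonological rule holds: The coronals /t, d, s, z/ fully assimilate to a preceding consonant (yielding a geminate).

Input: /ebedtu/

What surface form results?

[ebeddu]

/t/ after /d/ → [d] (total assimilation)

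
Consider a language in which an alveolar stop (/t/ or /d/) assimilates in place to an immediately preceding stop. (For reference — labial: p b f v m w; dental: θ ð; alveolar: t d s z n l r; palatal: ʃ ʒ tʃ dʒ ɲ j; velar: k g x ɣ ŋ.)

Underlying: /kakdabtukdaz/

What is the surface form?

[kakgabpukgaz]

/d/ after /k/ (velar) → [g]
/t/ after /b/ (labial) → [p]
/d/ after /k/ (velar) → [g]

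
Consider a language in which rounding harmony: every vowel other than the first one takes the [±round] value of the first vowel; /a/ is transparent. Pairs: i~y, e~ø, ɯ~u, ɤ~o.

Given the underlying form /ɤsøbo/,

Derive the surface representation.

/ø/ harmonizes with /ɤ/ ([-round]) → [e]
/o/ harmonizes with /ɤ/ ([-round]) → [ɤ]

[ɤsebɤ]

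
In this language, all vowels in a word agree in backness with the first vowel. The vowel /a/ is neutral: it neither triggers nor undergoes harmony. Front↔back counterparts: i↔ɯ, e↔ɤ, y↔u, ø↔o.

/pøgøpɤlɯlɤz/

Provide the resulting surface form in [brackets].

[pøgøpelilez]

/ɤ/ harmonizes with /ø/ ([-back]) → [e]
/ɯ/ harmonizes with /ø/ ([-back]) → [i]
/ɤ/ harmonizes with /ø/ ([-back]) → [e]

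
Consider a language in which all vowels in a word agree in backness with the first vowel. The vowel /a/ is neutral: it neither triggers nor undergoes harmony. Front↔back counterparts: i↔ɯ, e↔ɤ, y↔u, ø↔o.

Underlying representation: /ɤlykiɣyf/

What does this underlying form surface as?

[ɤlukɯɣuf]

/y/ harmonizes with /ɤ/ ([+back]) → [u]
/i/ harmonizes with /ɤ/ ([+back]) → [ɯ]
/y/ harmonizes with /ɤ/ ([+back]) → [u]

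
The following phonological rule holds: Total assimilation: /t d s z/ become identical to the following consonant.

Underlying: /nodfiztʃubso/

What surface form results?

[noffitʃtʃubso]

/d/ before /f/ → [f] (total assimilation)
/z/ before /tʃ/ → [tʃ] (total assimilation)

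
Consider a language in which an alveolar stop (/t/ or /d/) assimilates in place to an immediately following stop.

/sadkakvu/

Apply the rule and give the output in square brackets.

/d/ before /k/ (velar) → [g]

[sagkakvu]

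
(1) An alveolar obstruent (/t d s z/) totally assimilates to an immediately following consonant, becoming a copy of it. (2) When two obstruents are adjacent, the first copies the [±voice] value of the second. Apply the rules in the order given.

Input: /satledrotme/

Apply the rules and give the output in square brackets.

[sallerromme]

Rule 1: /t/ before /l/ → [l] (total assimilation)
Rule 1: /d/ before /r/ → [r] (total assimilation)
Rule 1: /t/ before /m/ → [m] (total assimilation)
After rule 1: sallerromme
Rule 2: no segment meets the rule's conditions; no change.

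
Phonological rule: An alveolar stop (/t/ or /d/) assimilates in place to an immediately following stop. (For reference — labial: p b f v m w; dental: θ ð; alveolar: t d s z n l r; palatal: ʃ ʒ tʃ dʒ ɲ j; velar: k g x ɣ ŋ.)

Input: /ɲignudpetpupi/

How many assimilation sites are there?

2

/d/ before /p/ (labial) → [b]
/t/ before /p/ (labial) → [p]
2 segments change.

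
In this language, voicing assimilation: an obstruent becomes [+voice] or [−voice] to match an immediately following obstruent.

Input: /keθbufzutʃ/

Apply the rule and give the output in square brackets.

/θ/ before /b/ (voiced) → [ð]
/f/ before /z/ (voiced) → [v]

[keðbuvzutʃ]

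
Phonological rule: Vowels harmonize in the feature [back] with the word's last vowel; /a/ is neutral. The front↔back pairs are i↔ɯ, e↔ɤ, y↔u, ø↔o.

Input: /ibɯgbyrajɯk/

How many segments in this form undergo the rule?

2

/i/ harmonizes with /ɯ/ ([+back]) → [ɯ]
/y/ harmonizes with /ɯ/ ([+back]) → [u]
2 segments change.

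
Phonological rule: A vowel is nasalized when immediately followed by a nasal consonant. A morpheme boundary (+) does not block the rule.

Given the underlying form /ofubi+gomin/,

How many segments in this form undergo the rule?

2

/o/ before nasal /m/ → [õ]
/i/ before nasal /n/ → [ĩ]
2 segments change.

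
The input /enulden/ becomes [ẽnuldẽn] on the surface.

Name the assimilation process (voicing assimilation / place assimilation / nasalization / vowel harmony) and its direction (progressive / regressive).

/e/→[ẽ] /e/→[ẽ].
Each target copies a feature from the following segment, so the direction is regressive.

nasalization, regressive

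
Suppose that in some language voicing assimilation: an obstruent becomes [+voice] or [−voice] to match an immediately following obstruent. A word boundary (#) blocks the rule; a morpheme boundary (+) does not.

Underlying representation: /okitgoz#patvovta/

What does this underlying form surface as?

[okidgoz#padvofta]

/t/ before /g/ (voiced) → [d]
/t/ before /v/ (voiced) → [d]
/v/ before /t/ (voiceless) → [f]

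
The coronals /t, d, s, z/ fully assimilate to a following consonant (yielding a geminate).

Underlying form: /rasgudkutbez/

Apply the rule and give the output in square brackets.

/s/ before /g/ → [g] (total assimilation)
/d/ before /k/ → [k] (total assimilation)
/t/ before /b/ → [b] (total assimilation)

[raggukkubbez]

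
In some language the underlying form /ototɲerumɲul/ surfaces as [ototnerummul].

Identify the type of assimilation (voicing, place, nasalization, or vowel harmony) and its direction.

/ɲ/→[n] /ɲ/→[m].
Each target copies a feature from the preceding segment, so the direction is progressive.

place assimilation, progressive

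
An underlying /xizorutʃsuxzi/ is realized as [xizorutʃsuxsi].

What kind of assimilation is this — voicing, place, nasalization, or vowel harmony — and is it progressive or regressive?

/z/→[s].
Each target copies a feature from the preceding segment, so the direction is progressive.

voicing assimilation, progressive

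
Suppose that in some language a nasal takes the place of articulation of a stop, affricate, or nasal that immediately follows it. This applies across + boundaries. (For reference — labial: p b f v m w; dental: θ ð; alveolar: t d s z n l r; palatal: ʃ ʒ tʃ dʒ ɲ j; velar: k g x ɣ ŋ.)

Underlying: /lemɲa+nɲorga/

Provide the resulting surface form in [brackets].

[leɲɲa+ɲɲorga]

/m/ before /ɲ/ (palatal) → [ɲ]
/n/ before /ɲ/ (palatal) → [ɲ]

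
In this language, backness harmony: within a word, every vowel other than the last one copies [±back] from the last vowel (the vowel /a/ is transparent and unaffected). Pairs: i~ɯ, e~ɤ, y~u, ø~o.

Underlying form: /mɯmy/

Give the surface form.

[mimy]

/ɯ/ harmonizes with /y/ ([-back]) → [i]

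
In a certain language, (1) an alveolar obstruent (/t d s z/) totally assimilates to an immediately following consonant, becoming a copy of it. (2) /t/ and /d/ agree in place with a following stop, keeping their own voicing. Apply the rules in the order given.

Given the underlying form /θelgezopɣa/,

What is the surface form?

[θelgezopɣa]

Rule 1: no segment meets the rule's conditions; no change.
After rule 1: θelgezopɣa
Rule 2: no segment meets the rule's conditions; no change.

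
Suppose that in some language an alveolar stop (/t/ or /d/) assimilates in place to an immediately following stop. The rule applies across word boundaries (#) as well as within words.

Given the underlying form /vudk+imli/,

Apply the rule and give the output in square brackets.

/d/ before /k/ (velar) → [g]

[vugk+imli]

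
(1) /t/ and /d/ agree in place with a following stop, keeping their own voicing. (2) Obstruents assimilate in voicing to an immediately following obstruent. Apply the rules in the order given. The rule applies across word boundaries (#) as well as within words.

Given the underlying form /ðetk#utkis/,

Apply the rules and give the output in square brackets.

Rule 1: /t/ before /k/ (velar) → [k]
Rule 1: /t/ before /k/ (velar) → [k]
After rule 1: ðekk#ukkis
Rule 2: no segment meets the rule's conditions; no change.

[ðekk#ukkis]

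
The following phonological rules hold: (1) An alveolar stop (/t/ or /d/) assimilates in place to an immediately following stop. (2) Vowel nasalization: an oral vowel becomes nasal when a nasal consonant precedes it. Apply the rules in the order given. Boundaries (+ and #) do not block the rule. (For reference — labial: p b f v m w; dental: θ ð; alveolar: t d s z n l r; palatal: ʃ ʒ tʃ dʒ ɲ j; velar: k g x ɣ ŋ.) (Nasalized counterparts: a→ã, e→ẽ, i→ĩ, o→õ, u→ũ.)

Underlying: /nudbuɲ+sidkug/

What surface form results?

[nũbbuɲ+sigkug]

Rule 1: /d/ before /b/ (labial) → [b]
Rule 1: /d/ before /k/ (velar) → [g]
After rule 1: nubbuɲ+sigkug
Rule 2: /u/ after nasal /n/ → [ũ]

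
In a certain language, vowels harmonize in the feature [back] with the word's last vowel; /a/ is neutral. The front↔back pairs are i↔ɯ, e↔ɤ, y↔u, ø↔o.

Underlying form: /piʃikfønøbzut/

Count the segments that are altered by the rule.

/i/ harmonizes with /u/ ([+back]) → [ɯ]
/i/ harmonizes with /u/ ([+back]) → [ɯ]
/ø/ harmonizes with /u/ ([+back]) → [o]
/ø/ harmonizes with /u/ ([+back]) → [o]
4 segments change.

4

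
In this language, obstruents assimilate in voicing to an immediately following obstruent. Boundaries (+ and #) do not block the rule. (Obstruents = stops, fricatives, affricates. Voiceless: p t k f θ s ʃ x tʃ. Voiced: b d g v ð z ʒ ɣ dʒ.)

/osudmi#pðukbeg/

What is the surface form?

[osudmi#bðugbeg]

/p/ before /ð/ (voiced) → [b]
/k/ before /b/ (voiced) → [g]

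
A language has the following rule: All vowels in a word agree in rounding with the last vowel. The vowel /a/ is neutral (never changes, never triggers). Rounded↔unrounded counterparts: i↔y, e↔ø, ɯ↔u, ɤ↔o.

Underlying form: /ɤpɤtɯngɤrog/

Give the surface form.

[opotungorog]

/ɤ/ harmonizes with /o/ ([+round]) → [o]
/ɤ/ harmonizes with /o/ ([+round]) → [o]
/ɯ/ harmonizes with /o/ ([+round]) → [u]
/ɤ/ harmonizes with /o/ ([+round]) → [o]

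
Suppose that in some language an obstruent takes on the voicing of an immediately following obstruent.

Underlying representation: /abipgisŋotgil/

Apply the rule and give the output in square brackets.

[abibgisŋodgil]

/p/ before /g/ (voiced) → [b]
/t/ before /g/ (voiced) → [d]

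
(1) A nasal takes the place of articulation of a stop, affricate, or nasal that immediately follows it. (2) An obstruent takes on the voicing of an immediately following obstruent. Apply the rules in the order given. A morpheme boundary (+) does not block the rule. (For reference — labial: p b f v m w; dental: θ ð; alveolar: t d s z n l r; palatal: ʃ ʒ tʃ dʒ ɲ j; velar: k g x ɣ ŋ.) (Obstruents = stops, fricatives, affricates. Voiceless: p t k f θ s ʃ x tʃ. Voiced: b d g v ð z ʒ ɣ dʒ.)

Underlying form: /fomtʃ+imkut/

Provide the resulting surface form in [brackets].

Rule 1: /m/ before /tʃ/ (palatal) → [ɲ]
Rule 1: /m/ before /k/ (velar) → [ŋ]
After rule 1: foɲtʃ+iŋkut
Rule 2: no segment meets the rule's conditions; no change.

[foɲtʃ+iŋkut]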